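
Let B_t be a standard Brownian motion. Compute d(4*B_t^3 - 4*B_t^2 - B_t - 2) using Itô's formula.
d(4*B_t^3 - 4*B_t^2 - B_t - 2) = (12*B_t - 4) dt + (12*B_t^2 - 8*B_t - 1) dB_t

Itô's formula for f(B_t) gives d f(B_t) = f'(B_t) dB_t + (1/2) f''(B_t) dt. Compute derivatives of f(x) = 4*x^3 - 4*x^2 - x - 2:
  f'(x)  = 12*x^2 - 8*x - 1
  f''(x) = 24*x - 8
Substitute x = B_t and multiply the f'' term by 1/2:
  drift     = (1/2) * (24*x - 8) evaluated at B_t = 12*B_t - 4
  diffusion = (12*x^2 - 8*x - 1) evaluated at B_t = 12*B_t^2 - 8*B_t - 1
Therefore d(4*B_t^3 - 4*B_t^2 - B_t - 2) = (12*B_t - 4) dt + (12*B_t^2 - 8*B_t - 1) dB_t.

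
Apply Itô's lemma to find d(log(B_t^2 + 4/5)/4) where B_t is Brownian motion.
d(log(B_t^2 + 4/5)/4) = (5*(4 - 5*B_t^2)/(4*(5*B_t^2 + 4)^2)) dt + (5*B_t/(2*(5*B_t^2 + 4))) dB_t

Itô's formula for f(B_t) gives d f(B_t) = f'(B_t) dB_t + (1/2) f''(B_t) dt. Compute derivatives of f(x) = log(x^2 + 4/5)/4:
  f'(x)  = 5*x/(2*(5*x^2 + 4))
  f''(x) = 5*(4 - 5*x^2)/(2*(5*x^2 + 4)^2)
Substitute x = B_t and multiply the f'' term by 1/2:
  drift     = (1/2) * (5*(4 - 5*x^2)/(2*(5*x^2 + 4)^2)) evaluated at B_t = 5*(4 - 5*B_t^2)/(4*(5*B_t^2 + 4)^2)
  diffusion = (5*x/(2*(5*x^2 + 4))) evaluated at B_t = 5*B_t/(2*(5*B_t^2 + 4))
Therefore d(log(B_t^2 + 4/5)/4) = (5*(4 - 5*B_t^2)/(4*(5*B_t^2 + 4)^2)) dt + (5*B_t/(2*(5*B_t^2 + 4))) dB_t.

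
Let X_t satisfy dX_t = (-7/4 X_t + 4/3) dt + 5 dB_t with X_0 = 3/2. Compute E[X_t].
E[X_t] = 16/21 + 31*exp(-7*t/4)/42

Taking expectations and using E[dB_t] = 0, the mean m(t) = E[X_t] satisfies the ODE m'(t) = a m(t) + b with m(0) = x_0. With a = -7/4, b = 4/3, x_0 = 3/2, the solution is
  m(t) = x_0 * exp(a t) + (b/a) * (exp(a t) - 1)
       = (3/2) * exp((-7/4) t) + ((4/3)/(-7/4)) * (exp((-7/4) t) - 1)
       = 16/21 + 31*exp(-7*t/4)/42.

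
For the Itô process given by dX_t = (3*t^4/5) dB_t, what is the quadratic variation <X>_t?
<X>_t = t^9/25

For an Itô process dX_t = a(t) dt + b(t) dB_t, the quadratic variation is <X>_t = int_0^t b(s)^2 ds (the drift term does not contribute). Here b(s) = 3*s^4/5, so
  b(s)^2 = 9*s^8/25.
Integrating from 0 to t:
  <X>_t = int_0^t (9*s^8/25) ds = t^9/25.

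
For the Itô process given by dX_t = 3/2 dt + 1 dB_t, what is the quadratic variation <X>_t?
<X>_t = t

For an Itô process dX_t = a(t) dt + b(t) dB_t, the quadratic variation is <X>_t = int_0^t b(s)^2 ds (the drift term does not contribute). Here b(s) = 1, so
  b(s)^2 = 1.
Integrating from 0 to t:
  <X>_t = int_0^t (1) ds = t.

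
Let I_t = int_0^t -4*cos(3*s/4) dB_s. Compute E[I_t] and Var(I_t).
E[I_t] = 0; Var(I_t) = 8*t + 16*sin(3*t/2)/3

The Itô integral of a deterministic integrand f(s) has mean 0 because each increment f(s) * (B_{s+ds} - B_s) has mean 0. By the Itô isometry:
  Var( int_0^t f(s) dB_s ) = E[ (int_0^t f(s) dB_s)^2 ] = int_0^t f(s)^2 ds.
Here f(s) = -4*cos(3*s/4), so f(s)^2 = 16*cos(3*s/4)^2. Integrate:
  int_0^t (16*cos(3*s/4)^2) ds = 8*t + 16*sin(3*t/2)/3.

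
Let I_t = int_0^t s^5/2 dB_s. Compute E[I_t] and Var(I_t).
E[I_t] = 0; Var(I_t) = t^11/44

The Itô integral of a deterministic integrand f(s) has mean 0 because each increment f(s) * (B_{s+ds} - B_s) has mean 0. By the Itô isometry:
  Var( int_0^t f(s) dB_s ) = E[ (int_0^t f(s) dB_s)^2 ] = int_0^t f(s)^2 ds.
Here f(s) = s^5/2, so f(s)^2 = s^10/4. Integrate:
  int_0^t (s^10/4) ds = t^11/44.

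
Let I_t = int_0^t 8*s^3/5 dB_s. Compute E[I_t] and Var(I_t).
E[I_t] = 0; Var(I_t) = 64*t^7/175

The Itô integral of a deterministic integrand f(s) has mean 0 because each increment f(s) * (B_{s+ds} - B_s) has mean 0. By the Itô isometry:
  Var( int_0^t f(s) dB_s ) = E[ (int_0^t f(s) dB_s)^2 ] = int_0^t f(s)^2 ds.
Here f(s) = 8*s^3/5, so f(s)^2 = 64*s^6/25. Integrate:
  int_0^t (64*s^6/25) ds = 64*t^7/175.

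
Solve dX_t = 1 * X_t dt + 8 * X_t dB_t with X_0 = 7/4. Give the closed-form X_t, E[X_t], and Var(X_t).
X_t = 7/4 * exp((-31) t + (8) B_t); E[X_t] = 7*exp(t)/4; Var(X_t) = 49*(exp(64*t) - 1)*exp(2*t)/16

For GBM dX = mu X dt + sigma X dB with X_0 = x_0, apply Itô to Y = log X: dY = (mu - sigma^2/2) dt + sigma dB, so Y_t = log(x_0) + (mu - sigma^2/2) t + sigma B_t and hence X_t = x_0 * exp((mu - sigma^2/2) t + sigma B_t).
With mu = 1, sigma = 8, x_0 = 7/4, this gives:
  X_t = 7/4 * exp((-31) * t + (8) * B_t).
Since sigma*B_t ~ Normal(0, sigma^2 t), E[exp(sigma*B_t)] = exp(sigma^2 t / 2); so E[X_t] = x_0 * exp((mu - sigma^2/2) t) * exp(sigma^2 t / 2) = x_0 * exp(mu t) = 7*exp(t)/4.
Var(X_t) = E[X_t^2] - (E[X_t])^2 = x_0^2 * exp(2 mu t) * (exp(sigma^2 t) - 1) = 49*(exp(64*t) - 1)*exp(2*t)/16.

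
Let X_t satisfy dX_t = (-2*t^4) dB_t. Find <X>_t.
<X>_t = 4*t^9/9

For an Itô process dX_t = a(t) dt + b(t) dB_t, the quadratic variation is <X>_t = int_0^t b(s)^2 ds (the drift term does not contribute). Here b(s) = -2*s^4, so
  b(s)^2 = 4*s^8.
Integrating from 0 to t:
  <X>_t = int_0^t (4*s^8) ds = 4*t^9/9.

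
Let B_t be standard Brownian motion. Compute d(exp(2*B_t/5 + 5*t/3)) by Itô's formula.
d(exp(2*B_t/5 + 5*t/3)) = (131*exp(2*B_t/5 + 5*t/3)/75) dt + (2*exp(2*B_t/5 + 5*t/3)/5) dB_t

Itô's formula for f(t, x): d f(t, B_t) = (f_t + (1/2) f_xx) dt + f_x dB_t. Compute partials of f(t, x) = exp(5*t/3 + 2*x/5):
  f_t(t,x)  = 5*exp(5*t/3 + 2*x/5)/3
  f_x(t,x)  = 2*exp(5*t/3 + 2*x/5)/5
  f_xx(t,x) = 4*exp(5*t/3 + 2*x/5)/25
Assemble drift = f_t + (1/2) f_xx = 131*exp(5*t/3 + 2*x/5)/75 and diffusion = f_x = 2*exp(5*t/3 + 2*x/5)/5. Substituting x = B_t:
  d(exp(2*B_t/5 + 5*t/3)) = (131*exp(2*B_t/5 + 5*t/3)/75) dt + (2*exp(2*B_t/5 + 5*t/3)/5) dB_t.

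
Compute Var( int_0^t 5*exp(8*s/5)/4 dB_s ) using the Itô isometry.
Var = 125*exp(16*t/5)/256 - 125/256

The Itô integral of a deterministic integrand f(s) has mean 0 because each increment f(s) * (B_{s+ds} - B_s) has mean 0. By the Itô isometry:
  Var( int_0^t f(s) dB_s ) = E[ (int_0^t f(s) dB_s)^2 ] = int_0^t f(s)^2 ds.
Here f(s) = 5*exp(8*s/5)/4, so f(s)^2 = 25*exp(16*s/5)/16. Integrate:
  int_0^t (25*exp(16*s/5)/16) ds = 125*exp(16*t/5)/256 - 125/256.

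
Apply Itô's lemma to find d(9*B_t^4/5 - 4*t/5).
d(9*B_t^4/5 - 4*t/5) = (54*B_t^2/5 - 4/5) dt + (36*B_t^3/5) dB_t

Itô's formula for f(t, x): d f(t, B_t) = (f_t + (1/2) f_xx) dt + f_x dB_t. Compute partials of f(t, x) = -4*t/5 + 9*x^4/5:
  f_t(t,x)  = -4/5
  f_x(t,x)  = 36*x^3/5
  f_xx(t,x) = 108*x^2/5
Assemble drift = f_t + (1/2) f_xx = 54*x^2/5 - 4/5 and diffusion = f_x = 36*x^3/5. Substituting x = B_t:
  d(9*B_t^4/5 - 4*t/5) = (54*B_t^2/5 - 4/5) dt + (36*B_t^3/5) dB_t.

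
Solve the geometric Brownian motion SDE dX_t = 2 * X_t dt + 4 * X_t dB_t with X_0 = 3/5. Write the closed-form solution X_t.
X_t = 3/5 * exp((-6) * t + (4) * B_t)

For GBM dX = mu X dt + sigma X dB with X_0 = x_0, apply Itô to Y = log X: dY = (mu - sigma^2/2) dt + sigma dB, so Y_t = log(x_0) + (mu - sigma^2/2) t + sigma B_t and hence X_t = x_0 * exp((mu - sigma^2/2) t + sigma B_t).
With mu = 2, sigma = 4, x_0 = 3/5, this gives:
  X_t = 3/5 * exp((-6) * t + (4) * B_t).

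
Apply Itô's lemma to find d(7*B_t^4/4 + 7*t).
d(7*B_t^4/4 + 7*t) = (21*B_t^2/2 + 7) dt + (7*B_t^3) dB_t

Itô's formula for f(t, x): d f(t, B_t) = (f_t + (1/2) f_xx) dt + f_x dB_t. Compute partials of f(t, x) = 7*t + 7*x^4/4:
  f_t(t,x)  = 7
  f_x(t,x)  = 7*x^3
  f_xx(t,x) = 21*x^2
Assemble drift = f_t + (1/2) f_xx = 21*x^2/2 + 7 and diffusion = f_x = 7*x^3. Substituting x = B_t:
  d(7*B_t^4/4 + 7*t) = (21*B_t^2/2 + 7) dt + (7*B_t^3) dB_t.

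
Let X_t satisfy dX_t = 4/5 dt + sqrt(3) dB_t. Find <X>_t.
<X>_t = 3*t

For an Itô process dX_t = a(t) dt + b(t) dB_t, the quadratic variation is <X>_t = int_0^t b(s)^2 ds (the drift term does not contribute). Here b(s) = sqrt(3), so
  b(s)^2 = 3.
Integrating from 0 to t:
  <X>_t = int_0^t (3) ds = 3*t.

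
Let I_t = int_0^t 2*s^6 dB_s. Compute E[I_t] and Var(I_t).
E[I_t] = 0; Var(I_t) = 4*t^13/13

The Itô integral of a deterministic integrand f(s) has mean 0 because each increment f(s) * (B_{s+ds} - B_s) has mean 0. By the Itô isometry:
  Var( int_0^t f(s) dB_s ) = E[ (int_0^t f(s) dB_s)^2 ] = int_0^t f(s)^2 ds.
Here f(s) = 2*s^6, so f(s)^2 = 4*s^12. Integrate:
  int_0^t (4*s^12) ds = 4*t^13/13.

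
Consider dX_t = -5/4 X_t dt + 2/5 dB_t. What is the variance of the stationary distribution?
lim Var(X_t) = 8/125

The OU SDE dX = -theta X dt + sigma dB admits the integrating factor exp(theta t): d(exp(theta t) X_t) = sigma exp(theta t) dB_t. Integrating from 0 to t gives X_t = x_0 * exp(-theta t) + sigma * int_0^t exp(-theta (t-s)) dB_s for any initial x_0. The Itô integral has variance (by the Itô isometry) sigma^2 * int_0^t exp(-2 theta (t - s)) ds = sigma^2 * (1 - exp(-2 theta t)) / (2 theta), independent of x_0.
With theta = 5/4, sigma = 2/5:
  Var(X_t) = (2/5)^2 * (1 - exp(-2*5/4 t)) / (2 * 5/4) = 8/125 - 8*exp(-5*t/2)/125.
As t -> infinity, exp(-2*5/4 t) -> 0, so the stationary variance is sigma^2 / (2 theta) = 8/125.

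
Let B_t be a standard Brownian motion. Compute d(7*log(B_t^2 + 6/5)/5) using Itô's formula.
d(7*log(B_t^2 + 6/5)/5) = (7*(6 - 5*B_t^2)/(5*B_t^2 + 6)^2) dt + (14*B_t/(5*B_t^2 + 6)) dB_t

Itô's formula for f(B_t) gives d f(B_t) = f'(B_t) dB_t + (1/2) f''(B_t) dt. Compute derivatives of f(x) = 7*log(x^2 + 6/5)/5:
  f'(x)  = 14*x/(5*x^2 + 6)
  f''(x) = 14*(6 - 5*x^2)/(5*x^2 + 6)^2
Substitute x = B_t and multiply the f'' term by 1/2:
  drift     = (1/2) * (14*(6 - 5*x^2)/(5*x^2 + 6)^2) evaluated at B_t = 7*(6 - 5*B_t^2)/(5*B_t^2 + 6)^2
  diffusion = (14*x/(5*x^2 + 6)) evaluated at B_t = 14*B_t/(5*B_t^2 + 6)
Therefore d(7*log(B_t^2 + 6/5)/5) = (7*(6 - 5*B_t^2)/(5*B_t^2 + 6)^2) dt + (14*B_t/(5*B_t^2 + 6)) dB_t.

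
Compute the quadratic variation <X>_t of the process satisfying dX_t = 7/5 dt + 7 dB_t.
<X>_t = 49*t

For an Itô process dX_t = a(t) dt + b(t) dB_t, the quadratic variation is <X>_t = int_0^t b(s)^2 ds (the drift term does not contribute). Here b(s) = 7, so
  b(s)^2 = 49.
Integrating from 0 to t:
  <X>_t = int_0^t (49) ds = 49*t.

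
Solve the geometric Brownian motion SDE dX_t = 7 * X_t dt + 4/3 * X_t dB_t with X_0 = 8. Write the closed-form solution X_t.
X_t = 8 * exp((55/9) * t + (4/3) * B_t)

For GBM dX = mu X dt + sigma X dB with X_0 = x_0, apply Itô to Y = log X: dY = (mu - sigma^2/2) dt + sigma dB, so Y_t = log(x_0) + (mu - sigma^2/2) t + sigma B_t and hence X_t = x_0 * exp((mu - sigma^2/2) t + sigma B_t).
With mu = 7, sigma = 4/3, x_0 = 8, this gives:
  X_t = 8 * exp((55/9) * t + (4/3) * B_t).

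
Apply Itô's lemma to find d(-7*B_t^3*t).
d(-7*B_t^3*t) = (7*B_t*(-B_t^2 - 3*t)) dt + (-21*B_t^2*t) dB_t

Itô's formula for f(t, x): d f(t, B_t) = (f_t + (1/2) f_xx) dt + f_x dB_t. Compute partials of f(t, x) = -7*t*x^3:
  f_t(t,x)  = -7*x^3
  f_x(t,x)  = -21*t*x^2
  f_xx(t,x) = -42*t*x
Assemble drift = f_t + (1/2) f_xx = 7*x*(-3*t - x^2) and diffusion = f_x = -21*t*x^2. Substituting x = B_t:
  d(-7*B_t^3*t) = (7*B_t*(-B_t^2 - 3*t)) dt + (-21*B_t^2*t) dB_t.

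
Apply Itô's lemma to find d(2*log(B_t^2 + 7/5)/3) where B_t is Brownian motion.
d(2*log(B_t^2 + 7/5)/3) = (10*(7 - 5*B_t^2)/(3*(5*B_t^2 + 7)^2)) dt + (20*B_t/(3*(5*B_t^2 + 7))) dB_t

Itô's formula for f(B_t) gives d f(B_t) = f'(B_t) dB_t + (1/2) f''(B_t) dt. Compute derivatives of f(x) = 2*log(x^2 + 7/5)/3:
  f'(x)  = 20*x/(3*(5*x^2 + 7))
  f''(x) = 20*(7 - 5*x^2)/(3*(5*x^2 + 7)^2)
Substitute x = B_t and multiply the f'' term by 1/2:
  drift     = (1/2) * (20*(7 - 5*x^2)/(3*(5*x^2 + 7)^2)) evaluated at B_t = 10*(7 - 5*B_t^2)/(3*(5*B_t^2 + 7)^2)
  diffusion = (20*x/(3*(5*x^2 + 7))) evaluated at B_t = 20*B_t/(3*(5*B_t^2 + 7))
Therefore d(2*log(B_t^2 + 7/5)/3) = (10*(7 - 5*B_t^2)/(3*(5*B_t^2 + 7)^2)) dt + (20*B_t/(3*(5*B_t^2 + 7))) dB_t.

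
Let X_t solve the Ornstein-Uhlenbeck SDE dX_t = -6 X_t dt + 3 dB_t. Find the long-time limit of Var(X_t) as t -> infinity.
lim Var(X_t) = 3/4

The OU SDE dX = -theta X dt + sigma dB admits the integrating factor exp(theta t): d(exp(theta t) X_t) = sigma exp(theta t) dB_t. Integrating from 0 to t gives X_t = x_0 * exp(-theta t) + sigma * int_0^t exp(-theta (t-s)) dB_s for any initial x_0. The Itô integral has variance (by the Itô isometry) sigma^2 * int_0^t exp(-2 theta (t - s)) ds = sigma^2 * (1 - exp(-2 theta t)) / (2 theta), independent of x_0.
With theta = 6, sigma = 3:
  Var(X_t) = (3)^2 * (1 - exp(-2*6 t)) / (2 * 6) = 3/4 - 3*exp(-12*t)/4.
As t -> infinity, exp(-2*6 t) -> 0, so the stationary variance is sigma^2 / (2 theta) = 3/4.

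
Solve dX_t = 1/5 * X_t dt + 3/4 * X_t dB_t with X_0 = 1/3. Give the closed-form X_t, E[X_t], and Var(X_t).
X_t = 1/3 * exp((-13/160) t + (3/4) B_t); E[X_t] = exp(t/5)/3; Var(X_t) = (exp(9*t/16) - 1)*exp(2*t/5)/9

For GBM dX = mu X dt + sigma X dB with X_0 = x_0, apply Itô to Y = log X: dY = (mu - sigma^2/2) dt + sigma dB, so Y_t = log(x_0) + (mu - sigma^2/2) t + sigma B_t and hence X_t = x_0 * exp((mu - sigma^2/2) t + sigma B_t).
With mu = 1/5, sigma = 3/4, x_0 = 1/3, this gives:
  X_t = 1/3 * exp((-13/160) * t + (3/4) * B_t).
Since sigma*B_t ~ Normal(0, sigma^2 t), E[exp(sigma*B_t)] = exp(sigma^2 t / 2); so E[X_t] = x_0 * exp((mu - sigma^2/2) t) * exp(sigma^2 t / 2) = x_0 * exp(mu t) = exp(t/5)/3.
Var(X_t) = E[X_t^2] - (E[X_t])^2 = x_0^2 * exp(2 mu t) * (exp(sigma^2 t) - 1) = (exp(9*t/16) - 1)*exp(2*t/5)/9.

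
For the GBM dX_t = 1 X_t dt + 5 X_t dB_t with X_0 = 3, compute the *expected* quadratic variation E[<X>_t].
E[<X>_t] = 25*exp(27*t)/3 - 25/3

<X>_t = int_0^t (5 * X_s)^2 ds. Taking expectation inside the integral: E[<X>_t] = 5^2 * int_0^t E[X_s^2] ds. For GBM, E[X_s^2] = x_0^2 * exp((2 mu + sigma^2) s). Integrating:
  E[<X>_t] = 5^2 * 3^2 * (exp((2*1 + 5^2) t) - 1) / (2*1 + 5^2)
           = 5^2 * 3^2 * (exp(27 t) - 1) / 27 = 25*exp(27*t)/3 - 25/3.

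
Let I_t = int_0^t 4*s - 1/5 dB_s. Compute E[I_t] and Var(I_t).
E[I_t] = 0; Var(I_t) = t*(400*t^2 - 60*t + 3)/75

The Itô integral of a deterministic integrand f(s) has mean 0 because each increment f(s) * (B_{s+ds} - B_s) has mean 0. By the Itô isometry:
  Var( int_0^t f(s) dB_s ) = E[ (int_0^t f(s) dB_s)^2 ] = int_0^t f(s)^2 ds.
Here f(s) = 4*s - 1/5, so f(s)^2 = (20*s - 1)^2/25. Integrate:
  int_0^t ((20*s - 1)^2/25) ds = t*(400*t^2 - 60*t + 3)/75.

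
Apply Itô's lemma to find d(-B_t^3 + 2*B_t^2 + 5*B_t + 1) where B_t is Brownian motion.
d(-B_t^3 + 2*B_t^2 + 5*B_t + 1) = (2 - 3*B_t) dt + (-3*B_t^2 + 4*B_t + 5) dB_t

Itô's formula for f(B_t) gives d f(B_t) = f'(B_t) dB_t + (1/2) f''(B_t) dt. Compute derivatives of f(x) = -x^3 + 2*x^2 + 5*x + 1:
  f'(x)  = -3*x^2 + 4*x + 5
  f''(x) = 4 - 6*x
Substitute x = B_t and multiply the f'' term by 1/2:
  drift     = (1/2) * (4 - 6*x) evaluated at B_t = 2 - 3*B_t
  diffusion = (-3*x^2 + 4*x + 5) evaluated at B_t = -3*B_t^2 + 4*B_t + 5
Therefore d(-B_t^3 + 2*B_t^2 + 5*B_t + 1) = (2 - 3*B_t) dt + (-3*B_t^2 + 4*B_t + 5) dB_t.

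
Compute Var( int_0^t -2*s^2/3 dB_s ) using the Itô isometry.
Var = 4*t^5/45

The Itô integral of a deterministic integrand f(s) has mean 0 because each increment f(s) * (B_{s+ds} - B_s) has mean 0. By the Itô isometry:
  Var( int_0^t f(s) dB_s ) = E[ (int_0^t f(s) dB_s)^2 ] = int_0^t f(s)^2 ds.
Here f(s) = -2*s^2/3, so f(s)^2 = 4*s^4/9. Integrate:
  int_0^t (4*s^4/9) ds = 4*t^5/45.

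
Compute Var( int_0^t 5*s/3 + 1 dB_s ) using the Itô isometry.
Var = t*(25*t^2 + 45*t + 27)/27

The Itô integral of a deterministic integrand f(s) has mean 0 because each increment f(s) * (B_{s+ds} - B_s) has mean 0. By the Itô isometry:
  Var( int_0^t f(s) dB_s ) = E[ (int_0^t f(s) dB_s)^2 ] = int_0^t f(s)^2 ds.
Here f(s) = 5*s/3 + 1, so f(s)^2 = (5*s + 3)^2/9. Integrate:
  int_0^t ((5*s + 3)^2/9) ds = t*(25*t^2 + 45*t + 27)/27.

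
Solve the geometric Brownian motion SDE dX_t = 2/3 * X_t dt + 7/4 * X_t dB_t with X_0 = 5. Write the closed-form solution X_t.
X_t = 5 * exp((-83/96) * t + (7/4) * B_t)

For GBM dX = mu X dt + sigma X dB with X_0 = x_0, apply Itô to Y = log X: dY = (mu - sigma^2/2) dt + sigma dB, so Y_t = log(x_0) + (mu - sigma^2/2) t + sigma B_t and hence X_t = x_0 * exp((mu - sigma^2/2) t + sigma B_t).
With mu = 2/3, sigma = 7/4, x_0 = 5, this gives:
  X_t = 5 * exp((-83/96) * t + (7/4) * B_t).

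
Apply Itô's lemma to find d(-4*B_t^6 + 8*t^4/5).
d(-4*B_t^6 + 8*t^4/5) = (-60*B_t^4 + 32*t^3/5) dt + (-24*B_t^5) dB_t

Itô's formula for f(t, x): d f(t, B_t) = (f_t + (1/2) f_xx) dt + f_x dB_t. Compute partials of f(t, x) = 8*t^4/5 - 4*x^6:
  f_t(t,x)  = 32*t^3/5
  f_x(t,x)  = -24*x^5
  f_xx(t,x) = -120*x^4
Assemble drift = f_t + (1/2) f_xx = 32*t^3/5 - 60*x^4 and diffusion = f_x = -24*x^5. Substituting x = B_t:
  d(-4*B_t^6 + 8*t^4/5) = (-60*B_t^4 + 32*t^3/5) dt + (-24*B_t^5) dB_t.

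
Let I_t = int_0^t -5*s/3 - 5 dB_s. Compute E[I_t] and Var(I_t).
E[I_t] = 0; Var(I_t) = 25*t*(t^2 + 9*t + 27)/27

The Itô integral of a deterministic integrand f(s) has mean 0 because each increment f(s) * (B_{s+ds} - B_s) has mean 0. By the Itô isometry:
  Var( int_0^t f(s) dB_s ) = E[ (int_0^t f(s) dB_s)^2 ] = int_0^t f(s)^2 ds.
Here f(s) = -5*s/3 - 5, so f(s)^2 = 25*(s + 3)^2/9. Integrate:
  int_0^t (25*(s + 3)^2/9) ds = 25*t*(t^2 + 9*t + 27)/27.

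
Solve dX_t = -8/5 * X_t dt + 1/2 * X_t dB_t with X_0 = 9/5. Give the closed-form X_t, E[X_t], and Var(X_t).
X_t = 9/5 * exp((-69/40) t + (1/2) B_t); E[X_t] = 9*exp(-8*t/5)/5; Var(X_t) = (81*exp(t/4) - 81)*exp(-16*t/5)/25

For GBM dX = mu X dt + sigma X dB with X_0 = x_0, apply Itô to Y = log X: dY = (mu - sigma^2/2) dt + sigma dB, so Y_t = log(x_0) + (mu - sigma^2/2) t + sigma B_t and hence X_t = x_0 * exp((mu - sigma^2/2) t + sigma B_t).
With mu = -8/5, sigma = 1/2, x_0 = 9/5, this gives:
  X_t = 9/5 * exp((-69/40) * t + (1/2) * B_t).
Since sigma*B_t ~ Normal(0, sigma^2 t), E[exp(sigma*B_t)] = exp(sigma^2 t / 2); so E[X_t] = x_0 * exp((mu - sigma^2/2) t) * exp(sigma^2 t / 2) = x_0 * exp(mu t) = 9*exp(-8*t/5)/5.
Var(X_t) = E[X_t^2] - (E[X_t])^2 = x_0^2 * exp(2 mu t) * (exp(sigma^2 t) - 1) = (81*exp(t/4) - 81)*exp(-16*t/5)/25.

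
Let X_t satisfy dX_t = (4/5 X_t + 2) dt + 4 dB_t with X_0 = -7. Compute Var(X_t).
Var(X_t) = 10*exp(8*t/5) - 10

The variance V(t) = Var(X_t) satisfies V'(t) = 2 a V(t) + c^2 with V(0) = 0 (drift coefficient is linear in X, diffusion is constant). With a = 4/5, c = 4, the solution is
  V(t) = (c^2 / (2 a)) * (exp(2 a t) - 1)
       = (4^2 / (2*(4/5))) * (exp((8/5) t) - 1)
       = 10*exp(8*t/5) - 10.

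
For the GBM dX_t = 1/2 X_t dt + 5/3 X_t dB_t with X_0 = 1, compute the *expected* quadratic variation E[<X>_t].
E[<X>_t] = 25*exp(34*t/9)/34 - 25/34

<X>_t = int_0^t ((5/3) * X_s)^2 ds. Taking expectation inside the integral: E[<X>_t] = (5/3)^2 * int_0^t E[X_s^2] ds. For GBM, E[X_s^2] = x_0^2 * exp((2 mu + sigma^2) s). Integrating:
  E[<X>_t] = (5/3)^2 * 1^2 * (exp((2*(1/2) + (5/3)^2) t) - 1) / (2*(1/2) + (5/3)^2)
           = (5/3)^2 * 1^2 * (exp((34/9) t) - 1) / (34/9) = 25*exp(34*t/9)/34 - 25/34.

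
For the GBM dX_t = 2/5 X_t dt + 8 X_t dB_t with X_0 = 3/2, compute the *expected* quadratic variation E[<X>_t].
E[<X>_t] = 20*exp(324*t/5)/9 - 20/9

<X>_t = int_0^t (8 * X_s)^2 ds. Taking expectation inside the integral: E[<X>_t] = 8^2 * int_0^t E[X_s^2] ds. For GBM, E[X_s^2] = x_0^2 * exp((2 mu + sigma^2) s). Integrating:
  E[<X>_t] = 8^2 * (3/2)^2 * (exp((2*(2/5) + 8^2) t) - 1) / (2*(2/5) + 8^2)
           = 8^2 * (3/2)^2 * (exp((324/5) t) - 1) / (324/5) = 20*exp(324*t/5)/9 - 20/9.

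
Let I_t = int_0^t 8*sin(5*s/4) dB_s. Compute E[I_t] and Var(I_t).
E[I_t] = 0; Var(I_t) = 32*t - 64*sin(5*t/2)/5

The Itô integral of a deterministic integrand f(s) has mean 0 because each increment f(s) * (B_{s+ds} - B_s) has mean 0. By the Itô isometry:
  Var( int_0^t f(s) dB_s ) = E[ (int_0^t f(s) dB_s)^2 ] = int_0^t f(s)^2 ds.
Here f(s) = 8*sin(5*s/4), so f(s)^2 = 64*sin(5*s/4)^2. Integrate:
  int_0^t (64*sin(5*s/4)^2) ds = 32*t - 64*sin(5*t/2)/5.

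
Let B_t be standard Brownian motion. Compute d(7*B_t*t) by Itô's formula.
d(7*B_t*t) = (7*B_t) dt + (7*t) dB_t

Itô's formula for f(t, x): d f(t, B_t) = (f_t + (1/2) f_xx) dt + f_x dB_t. Compute partials of f(t, x) = 7*t*x:
  f_t(t,x)  = 7*x
  f_x(t,x)  = 7*t
  f_xx(t,x) = 0
Assemble drift = f_t + (1/2) f_xx = 7*x and diffusion = f_x = 7*t. Substituting x = B_t:
  d(7*B_t*t) = (7*B_t) dt + (7*t) dB_t.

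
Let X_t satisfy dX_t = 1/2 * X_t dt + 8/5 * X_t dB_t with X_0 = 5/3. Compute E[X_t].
E[X_t] = 5*exp(t/2)/3

For GBM dX = mu X dt + sigma X dB with X_0 = x_0, apply Itô to Y = log X: dY = (mu - sigma^2/2) dt + sigma dB, so Y_t = log(x_0) + (mu - sigma^2/2) t + sigma B_t and hence X_t = x_0 * exp((mu - sigma^2/2) t + sigma B_t).
With mu = 1/2, sigma = 8/5, x_0 = 5/3, this gives:
  X_t = 5/3 * exp((-39/50) * t + (8/5) * B_t).
Since sigma*B_t ~ Normal(0, sigma^2 t), E[exp(sigma*B_t)] = exp(sigma^2 t / 2); so E[X_t] = x_0 * exp((mu - sigma^2/2) t) * exp(sigma^2 t / 2) = x_0 * exp(mu t) = 5*exp(t/2)/3.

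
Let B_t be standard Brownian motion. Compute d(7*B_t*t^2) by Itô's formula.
d(7*B_t*t^2) = (14*B_t*t) dt + (7*t^2) dB_t

Itô's formula for f(t, x): d f(t, B_t) = (f_t + (1/2) f_xx) dt + f_x dB_t. Compute partials of f(t, x) = 7*t^2*x:
  f_t(t,x)  = 14*t*x
  f_x(t,x)  = 7*t^2
  f_xx(t,x) = 0
Assemble drift = f_t + (1/2) f_xx = 14*t*x and diffusion = f_x = 7*t^2. Substituting x = B_t:
  d(7*B_t*t^2) = (14*B_t*t) dt + (7*t^2) dB_t.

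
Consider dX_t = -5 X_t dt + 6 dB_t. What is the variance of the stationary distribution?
lim Var(X_t) = 18/5

The OU SDE dX = -theta X dt + sigma dB admits the integrating factor exp(theta t): d(exp(theta t) X_t) = sigma exp(theta t) dB_t. Integrating from 0 to t gives X_t = x_0 * exp(-theta t) + sigma * int_0^t exp(-theta (t-s)) dB_s for any initial x_0. The Itô integral has variance (by the Itô isometry) sigma^2 * int_0^t exp(-2 theta (t - s)) ds = sigma^2 * (1 - exp(-2 theta t)) / (2 theta), independent of x_0.
With theta = 5, sigma = 6:
  Var(X_t) = (6)^2 * (1 - exp(-2*5 t)) / (2 * 5) = 18/5 - 18*exp(-10*t)/5.
As t -> infinity, exp(-2*5 t) -> 0, so the stationary variance is sigma^2 / (2 theta) = 18/5.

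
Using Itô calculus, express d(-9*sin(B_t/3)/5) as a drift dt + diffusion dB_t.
d(-9*sin(B_t/3)/5) = (sin(B_t/3)/10) dt + (-3*cos(B_t/3)/5) dB_t

Itô's formula for f(B_t) gives d f(B_t) = f'(B_t) dB_t + (1/2) f''(B_t) dt. Compute derivatives of f(x) = -9*sin(x/3)/5:
  f'(x)  = -3*cos(x/3)/5
  f''(x) = sin(x/3)/5
Substitute x = B_t and multiply the f'' term by 1/2:
  drift     = (1/2) * (sin(x/3)/5) evaluated at B_t = sin(B_t/3)/10
  diffusion = (-3*cos(x/3)/5) evaluated at B_t = -3*cos(B_t/3)/5
Therefore d(-9*sin(B_t/3)/5) = (sin(B_t/3)/10) dt + (-3*cos(B_t/3)/5) dB_t.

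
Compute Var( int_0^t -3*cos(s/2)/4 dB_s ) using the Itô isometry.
Var = 9*t/32 + 9*sin(t)/32

The Itô integral of a deterministic integrand f(s) has mean 0 because each increment f(s) * (B_{s+ds} - B_s) has mean 0. By the Itô isometry:
  Var( int_0^t f(s) dB_s ) = E[ (int_0^t f(s) dB_s)^2 ] = int_0^t f(s)^2 ds.
Here f(s) = -3*cos(s/2)/4, so f(s)^2 = 9*cos(s/2)^2/16. Integrate:
  int_0^t (9*cos(s/2)^2/16) ds = 9*t/32 + 9*sin(t)/32.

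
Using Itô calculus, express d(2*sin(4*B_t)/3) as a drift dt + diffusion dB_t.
d(2*sin(4*B_t)/3) = (-16*sin(4*B_t)/3) dt + (8*cos(4*B_t)/3) dB_t

Itô's formula for f(B_t) gives d f(B_t) = f'(B_t) dB_t + (1/2) f''(B_t) dt. Compute derivatives of f(x) = 2*sin(4*x)/3:
  f'(x)  = 8*cos(4*x)/3
  f''(x) = -32*sin(4*x)/3
Substitute x = B_t and multiply the f'' term by 1/2:
  drift     = (1/2) * (-32*sin(4*x)/3) evaluated at B_t = -16*sin(4*B_t)/3
  diffusion = (8*cos(4*x)/3) evaluated at B_t = 8*cos(4*B_t)/3
Therefore d(2*sin(4*B_t)/3) = (-16*sin(4*B_t)/3) dt + (8*cos(4*B_t)/3) dB_t.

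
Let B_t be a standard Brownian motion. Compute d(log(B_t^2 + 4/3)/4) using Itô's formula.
d(log(B_t^2 + 4/3)/4) = (3*(4 - 3*B_t^2)/(4*(3*B_t^2 + 4)^2)) dt + (3*B_t/(2*(3*B_t^2 + 4))) dB_t

Itô's formula for f(B_t) gives d f(B_t) = f'(B_t) dB_t + (1/2) f''(B_t) dt. Compute derivatives of f(x) = log(x^2 + 4/3)/4:
  f'(x)  = 3*x/(2*(3*x^2 + 4))
  f''(x) = 3*(4 - 3*x^2)/(2*(3*x^2 + 4)^2)
Substitute x = B_t and multiply the f'' term by 1/2:
  drift     = (1/2) * (3*(4 - 3*x^2)/(2*(3*x^2 + 4)^2)) evaluated at B_t = 3*(4 - 3*B_t^2)/(4*(3*B_t^2 + 4)^2)
  diffusion = (3*x/(2*(3*x^2 + 4))) evaluated at B_t = 3*B_t/(2*(3*B_t^2 + 4))
Therefore d(log(B_t^2 + 4/3)/4) = (3*(4 - 3*B_t^2)/(4*(3*B_t^2 + 4)^2)) dt + (3*B_t/(2*(3*B_t^2 + 4))) dB_t.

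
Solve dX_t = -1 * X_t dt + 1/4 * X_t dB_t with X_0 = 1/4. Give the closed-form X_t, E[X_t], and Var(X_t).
X_t = 1/4 * exp((-33/32) t + (1/4) B_t); E[X_t] = exp(-t)/4; Var(X_t) = (exp(t/16) - 1)*exp(-2*t)/16

For GBM dX = mu X dt + sigma X dB with X_0 = x_0, apply Itô to Y = log X: dY = (mu - sigma^2/2) dt + sigma dB, so Y_t = log(x_0) + (mu - sigma^2/2) t + sigma B_t and hence X_t = x_0 * exp((mu - sigma^2/2) t + sigma B_t).
With mu = -1, sigma = 1/4, x_0 = 1/4, this gives:
  X_t = 1/4 * exp((-33/32) * t + (1/4) * B_t).
Since sigma*B_t ~ Normal(0, sigma^2 t), E[exp(sigma*B_t)] = exp(sigma^2 t / 2); so E[X_t] = x_0 * exp((mu - sigma^2/2) t) * exp(sigma^2 t / 2) = x_0 * exp(mu t) = exp(-t)/4.
Var(X_t) = E[X_t^2] - (E[X_t])^2 = x_0^2 * exp(2 mu t) * (exp(sigma^2 t) - 1) = (exp(t/16) - 1)*exp(-2*t)/16.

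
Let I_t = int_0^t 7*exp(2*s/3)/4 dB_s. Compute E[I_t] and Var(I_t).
E[I_t] = 0; Var(I_t) = 147*exp(4*t/3)/64 - 147/64

The Itô integral of a deterministic integrand f(s) has mean 0 because each increment f(s) * (B_{s+ds} - B_s) has mean 0. By the Itô isometry:
  Var( int_0^t f(s) dB_s ) = E[ (int_0^t f(s) dB_s)^2 ] = int_0^t f(s)^2 ds.
Here f(s) = 7*exp(2*s/3)/4, so f(s)^2 = 49*exp(4*s/3)/16. Integrate:
  int_0^t (49*exp(4*s/3)/16) ds = 147*exp(4*t/3)/64 - 147/64.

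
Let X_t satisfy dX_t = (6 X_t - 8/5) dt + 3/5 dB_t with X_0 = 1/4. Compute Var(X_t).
Var(X_t) = 3*exp(12*t)/100 - 3/100

The variance V(t) = Var(X_t) satisfies V'(t) = 2 a V(t) + c^2 with V(0) = 0 (drift coefficient is linear in X, diffusion is constant). With a = 6, c = 3/5, the solution is
  V(t) = (c^2 / (2 a)) * (exp(2 a t) - 1)
       = ((3/5)^2 / (2*6)) * (exp(12 t) - 1)
       = 3*exp(12*t)/100 - 3/100.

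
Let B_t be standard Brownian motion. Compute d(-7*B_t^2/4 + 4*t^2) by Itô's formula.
d(-7*B_t^2/4 + 4*t^2) = (8*t - 7/4) dt + (-7*B_t/2) dB_t

Itô's formula for f(t, x): d f(t, B_t) = (f_t + (1/2) f_xx) dt + f_x dB_t. Compute partials of f(t, x) = 4*t^2 - 7*x^2/4:
  f_t(t,x)  = 8*t
  f_x(t,x)  = -7*x/2
  f_xx(t,x) = -7/2
Assemble drift = f_t + (1/2) f_xx = 8*t - 7/4 and diffusion = f_x = -7*x/2. Substituting x = B_t:
  d(-7*B_t^2/4 + 4*t^2) = (8*t - 7/4) dt + (-7*B_t/2) dB_t.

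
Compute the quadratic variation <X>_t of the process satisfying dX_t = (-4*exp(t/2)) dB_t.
<X>_t = 16*exp(t) - 16

For an Itô process dX_t = a(t) dt + b(t) dB_t, the quadratic variation is <X>_t = int_0^t b(s)^2 ds (the drift term does not contribute). Here b(s) = -4*exp(s/2), so
  b(s)^2 = 16*exp(s).
Integrating from 0 to t:
  <X>_t = int_0^t (16*exp(s)) ds = 16*exp(t) - 16.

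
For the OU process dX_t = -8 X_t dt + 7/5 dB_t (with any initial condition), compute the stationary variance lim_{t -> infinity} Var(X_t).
lim Var(X_t) = 49/400

The OU SDE dX = -theta X dt + sigma dB admits the integrating factor exp(theta t): d(exp(theta t) X_t) = sigma exp(theta t) dB_t. Integrating from 0 to t gives X_t = x_0 * exp(-theta t) + sigma * int_0^t exp(-theta (t-s)) dB_s for any initial x_0. The Itô integral has variance (by the Itô isometry) sigma^2 * int_0^t exp(-2 theta (t - s)) ds = sigma^2 * (1 - exp(-2 theta t)) / (2 theta), independent of x_0.
With theta = 8, sigma = 7/5:
  Var(X_t) = (7/5)^2 * (1 - exp(-2*8 t)) / (2 * 8) = 49/400 - 49*exp(-16*t)/400.
As t -> infinity, exp(-2*8 t) -> 0, so the stationary variance is sigma^2 / (2 theta) = 49/400.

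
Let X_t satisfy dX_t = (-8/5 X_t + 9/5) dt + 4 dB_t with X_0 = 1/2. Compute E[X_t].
E[X_t] = 9/8 - 5*exp(-8*t/5)/8

Taking expectations and using E[dB_t] = 0, the mean m(t) = E[X_t] satisfies the ODE m'(t) = a m(t) + b with m(0) = x_0. With a = -8/5, b = 9/5, x_0 = 1/2, the solution is
  m(t) = x_0 * exp(a t) + (b/a) * (exp(a t) - 1)
       = (1/2) * exp((-8/5) t) + ((9/5)/(-8/5)) * (exp((-8/5) t) - 1)
       = 9/8 - 5*exp(-8*t/5)/8.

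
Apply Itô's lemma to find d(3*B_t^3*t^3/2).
d(3*B_t^3*t^3/2) = (9*B_t*t^2*(B_t^2 + t)/2) dt + (9*B_t^2*t^3/2) dB_t

Itô's formula for f(t, x): d f(t, B_t) = (f_t + (1/2) f_xx) dt + f_x dB_t. Compute partials of f(t, x) = 3*t^3*x^3/2:
  f_t(t,x)  = 9*t^2*x^3/2
  f_x(t,x)  = 9*t^3*x^2/2
  f_xx(t,x) = 9*t^3*x
Assemble drift = f_t + (1/2) f_xx = 9*t^2*x*(t + x^2)/2 and diffusion = f_x = 9*t^3*x^2/2. Substituting x = B_t:
  d(3*B_t^3*t^3/2) = (9*B_t*t^2*(B_t^2 + t)/2) dt + (9*B_t^2*t^3/2) dB_t.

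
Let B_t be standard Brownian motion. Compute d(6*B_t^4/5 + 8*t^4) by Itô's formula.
d(6*B_t^4/5 + 8*t^4) = (36*B_t^2/5 + 32*t^3) dt + (24*B_t^3/5) dB_t

Itô's formula for f(t, x): d f(t, B_t) = (f_t + (1/2) f_xx) dt + f_x dB_t. Compute partials of f(t, x) = 8*t^4 + 6*x^4/5:
  f_t(t,x)  = 32*t^3
  f_x(t,x)  = 24*x^3/5
  f_xx(t,x) = 72*x^2/5
Assemble drift = f_t + (1/2) f_xx = 32*t^3 + 36*x^2/5 and diffusion = f_x = 24*x^3/5. Substituting x = B_t:
  d(6*B_t^4/5 + 8*t^4) = (36*B_t^2/5 + 32*t^3) dt + (24*B_t^3/5) dB_t.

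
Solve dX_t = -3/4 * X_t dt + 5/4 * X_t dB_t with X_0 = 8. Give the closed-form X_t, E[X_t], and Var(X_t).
X_t = 8 * exp((-49/32) t + (5/4) B_t); E[X_t] = 8*exp(-3*t/4); Var(X_t) = 64*exp(t/16) - 64*exp(-3*t/2)

For GBM dX = mu X dt + sigma X dB with X_0 = x_0, apply Itô to Y = log X: dY = (mu - sigma^2/2) dt + sigma dB, so Y_t = log(x_0) + (mu - sigma^2/2) t + sigma B_t and hence X_t = x_0 * exp((mu - sigma^2/2) t + sigma B_t).
With mu = -3/4, sigma = 5/4, x_0 = 8, this gives:
  X_t = 8 * exp((-49/32) * t + (5/4) * B_t).
Since sigma*B_t ~ Normal(0, sigma^2 t), E[exp(sigma*B_t)] = exp(sigma^2 t / 2); so E[X_t] = x_0 * exp((mu - sigma^2/2) t) * exp(sigma^2 t / 2) = x_0 * exp(mu t) = 8*exp(-3*t/4).
Var(X_t) = E[X_t^2] - (E[X_t])^2 = x_0^2 * exp(2 mu t) * (exp(sigma^2 t) - 1) = 64*exp(t/16) - 64*exp(-3*t/2).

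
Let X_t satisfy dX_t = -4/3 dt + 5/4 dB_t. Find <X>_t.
<X>_t = 25*t/16

For an Itô process dX_t = a(t) dt + b(t) dB_t, the quadratic variation is <X>_t = int_0^t b(s)^2 ds (the drift term does not contribute). Here b(s) = 5/4, so
  b(s)^2 = 25/16.
Integrating from 0 to t:
  <X>_t = int_0^t (25/16) ds = 25*t/16.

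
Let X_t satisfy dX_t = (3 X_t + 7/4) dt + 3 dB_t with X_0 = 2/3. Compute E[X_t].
E[X_t] = 5*exp(3*t)/4 - 7/12

Taking expectations and using E[dB_t] = 0, the mean m(t) = E[X_t] satisfies the ODE m'(t) = a m(t) + b with m(0) = x_0. With a = 3, b = 7/4, x_0 = 2/3, the solution is
  m(t) = x_0 * exp(a t) + (b/a) * (exp(a t) - 1)
       = (2/3) * exp(3 t) + ((7/4)/3) * (exp(3 t) - 1)
       = 5*exp(3*t)/4 - 7/12.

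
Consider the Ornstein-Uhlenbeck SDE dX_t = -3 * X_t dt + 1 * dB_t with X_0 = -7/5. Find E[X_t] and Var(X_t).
E[X_t] = -7*exp(-3*t)/5; Var(X_t) = 1/6 - exp(-6*t)/6

The OU SDE dX = -theta X dt + sigma dB admits the integrating factor exp(theta t): d(exp(theta t) X_t) = sigma exp(theta t) dB_t. Integrating from 0 to t:
  X_t = x_0 * exp(-theta t) + sigma * int_0^t exp(-theta (t-s)) dB_s.
The Itô integral has mean 0 and (by the Itô isometry) variance sigma^2 * int_0^t exp(-2 theta (t - s)) ds = sigma^2 * (1 - exp(-2 theta t)) / (2 theta).
With theta = 3, sigma = 1, x_0 = -7/5:
  E[X_t] = -7/5 * exp(-3 t) = -7*exp(-3*t)/5
  Var(X_t) = (1)^2 * (1 - exp(-2*3 t)) / (2 * 3) = 1/6 - exp(-6*t)/6.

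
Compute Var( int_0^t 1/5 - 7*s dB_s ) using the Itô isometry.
Var = t*(1225*t^2 - 105*t + 3)/75

The Itô integral of a deterministic integrand f(s) has mean 0 because each increment f(s) * (B_{s+ds} - B_s) has mean 0. By the Itô isometry:
  Var( int_0^t f(s) dB_s ) = E[ (int_0^t f(s) dB_s)^2 ] = int_0^t f(s)^2 ds.
Here f(s) = 1/5 - 7*s, so f(s)^2 = (35*s - 1)^2/25. Integrate:
  int_0^t ((35*s - 1)^2/25) ds = t*(1225*t^2 - 105*t + 3)/75.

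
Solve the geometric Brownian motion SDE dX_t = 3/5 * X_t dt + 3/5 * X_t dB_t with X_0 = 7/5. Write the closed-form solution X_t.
X_t = 7/5 * exp((21/50) * t + (3/5) * B_t)

For GBM dX = mu X dt + sigma X dB with X_0 = x_0, apply Itô to Y = log X: dY = (mu - sigma^2/2) dt + sigma dB, so Y_t = log(x_0) + (mu - sigma^2/2) t + sigma B_t and hence X_t = x_0 * exp((mu - sigma^2/2) t + sigma B_t).
With mu = 3/5, sigma = 3/5, x_0 = 7/5, this gives:
  X_t = 7/5 * exp((21/50) * t + (3/5) * B_t).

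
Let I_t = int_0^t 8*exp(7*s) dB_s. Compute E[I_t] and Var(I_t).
E[I_t] = 0; Var(I_t) = 32*exp(14*t)/7 - 32/7

The Itô integral of a deterministic integrand f(s) has mean 0 because each increment f(s) * (B_{s+ds} - B_s) has mean 0. By the Itô isometry:
  Var( int_0^t f(s) dB_s ) = E[ (int_0^t f(s) dB_s)^2 ] = int_0^t f(s)^2 ds.
Here f(s) = 8*exp(7*s), so f(s)^2 = 64*exp(14*s). Integrate:
  int_0^t (64*exp(14*s)) ds = 32*exp(14*t)/7 - 32/7.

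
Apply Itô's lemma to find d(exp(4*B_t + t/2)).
d(exp(4*B_t + t/2)) = (17*exp(4*B_t + t/2)/2) dt + (4*exp(4*B_t + t/2)) dB_t

Itô's formula for f(t, x): d f(t, B_t) = (f_t + (1/2) f_xx) dt + f_x dB_t. Compute partials of f(t, x) = exp(t/2 + 4*x):
  f_t(t,x)  = exp(t/2 + 4*x)/2
  f_x(t,x)  = 4*exp(t/2 + 4*x)
  f_xx(t,x) = 16*exp(t/2 + 4*x)
Assemble drift = f_t + (1/2) f_xx = 17*exp(t/2 + 4*x)/2 and diffusion = f_x = 4*exp(t/2 + 4*x). Substituting x = B_t:
  d(exp(4*B_t + t/2)) = (17*exp(4*B_t + t/2)/2) dt + (4*exp(4*B_t + t/2)) dB_t.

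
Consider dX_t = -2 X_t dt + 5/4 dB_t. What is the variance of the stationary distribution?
lim Var(X_t) = 25/64

The OU SDE dX = -theta X dt + sigma dB admits the integrating factor exp(theta t): d(exp(theta t) X_t) = sigma exp(theta t) dB_t. Integrating from 0 to t gives X_t = x_0 * exp(-theta t) + sigma * int_0^t exp(-theta (t-s)) dB_s for any initial x_0. The Itô integral has variance (by the Itô isometry) sigma^2 * int_0^t exp(-2 theta (t - s)) ds = sigma^2 * (1 - exp(-2 theta t)) / (2 theta), independent of x_0.
With theta = 2, sigma = 5/4:
  Var(X_t) = (5/4)^2 * (1 - exp(-2*2 t)) / (2 * 2) = 25/64 - 25*exp(-4*t)/64.
As t -> infinity, exp(-2*2 t) -> 0, so the stationary variance is sigma^2 / (2 theta) = 25/64.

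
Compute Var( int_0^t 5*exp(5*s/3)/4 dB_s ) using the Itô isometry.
Var = 15*exp(10*t/3)/32 - 15/32

The Itô integral of a deterministic integrand f(s) has mean 0 because each increment f(s) * (B_{s+ds} - B_s) has mean 0. By the Itô isometry:
  Var( int_0^t f(s) dB_s ) = E[ (int_0^t f(s) dB_s)^2 ] = int_0^t f(s)^2 ds.
Here f(s) = 5*exp(5*s/3)/4, so f(s)^2 = 25*exp(10*s/3)/16. Integrate:
  int_0^t (25*exp(10*s/3)/16) ds = 15*exp(10*t/3)/32 - 15/32.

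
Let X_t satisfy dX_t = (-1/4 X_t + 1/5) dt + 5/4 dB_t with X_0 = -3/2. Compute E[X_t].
E[X_t] = 4/5 - 23*exp(-t/4)/10

Taking expectations and using E[dB_t] = 0, the mean m(t) = E[X_t] satisfies the ODE m'(t) = a m(t) + b with m(0) = x_0. With a = -1/4, b = 1/5, x_0 = -3/2, the solution is
  m(t) = x_0 * exp(a t) + (b/a) * (exp(a t) - 1)
       = (-3/2) * exp((-1/4) t) + ((1/5)/(-1/4)) * (exp((-1/4) t) - 1)
       = 4/5 - 23*exp(-t/4)/10.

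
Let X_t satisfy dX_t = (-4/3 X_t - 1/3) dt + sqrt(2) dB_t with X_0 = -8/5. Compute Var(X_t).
Var(X_t) = 3/4 - 3*exp(-8*t/3)/4

The variance V(t) = Var(X_t) satisfies V'(t) = 2 a V(t) + c^2 with V(0) = 0 (drift coefficient is linear in X, diffusion is constant). With a = -4/3, c = sqrt(2), the solution is
  V(t) = (c^2 / (2 a)) * (exp(2 a t) - 1)
       = (sqrt(2)^2 / (2*(-4/3))) * (exp((-8/3) t) - 1)
       = 3/4 - 3*exp(-8*t/3)/4.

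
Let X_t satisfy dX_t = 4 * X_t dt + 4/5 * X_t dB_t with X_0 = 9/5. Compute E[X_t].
E[X_t] = 9*exp(4*t)/5

For GBM dX = mu X dt + sigma X dB with X_0 = x_0, apply Itô to Y = log X: dY = (mu - sigma^2/2) dt + sigma dB, so Y_t = log(x_0) + (mu - sigma^2/2) t + sigma B_t and hence X_t = x_0 * exp((mu - sigma^2/2) t + sigma B_t).
With mu = 4, sigma = 4/5, x_0 = 9/5, this gives:
  X_t = 9/5 * exp((92/25) * t + (4/5) * B_t).
Since sigma*B_t ~ Normal(0, sigma^2 t), E[exp(sigma*B_t)] = exp(sigma^2 t / 2); so E[X_t] = x_0 * exp((mu - sigma^2/2) t) * exp(sigma^2 t / 2) = x_0 * exp(mu t) = 9*exp(4*t)/5.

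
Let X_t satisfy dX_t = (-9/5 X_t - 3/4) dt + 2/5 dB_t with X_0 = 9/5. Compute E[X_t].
E[X_t] = -5/12 + 133*exp(-9*t/5)/60

Taking expectations and using E[dB_t] = 0, the mean m(t) = E[X_t] satisfies the ODE m'(t) = a m(t) + b with m(0) = x_0. With a = -9/5, b = -3/4, x_0 = 9/5, the solution is
  m(t) = x_0 * exp(a t) + (b/a) * (exp(a t) - 1)
       = (9/5) * exp((-9/5) t) + ((-3/4)/(-9/5)) * (exp((-9/5) t) - 1)
       = -5/12 + 133*exp(-9*t/5)/60.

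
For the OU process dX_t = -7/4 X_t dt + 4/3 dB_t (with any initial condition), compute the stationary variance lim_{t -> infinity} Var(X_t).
lim Var(X_t) = 32/63

The OU SDE dX = -theta X dt + sigma dB admits the integrating factor exp(theta t): d(exp(theta t) X_t) = sigma exp(theta t) dB_t. Integrating from 0 to t gives X_t = x_0 * exp(-theta t) + sigma * int_0^t exp(-theta (t-s)) dB_s for any initial x_0. The Itô integral has variance (by the Itô isometry) sigma^2 * int_0^t exp(-2 theta (t - s)) ds = sigma^2 * (1 - exp(-2 theta t)) / (2 theta), independent of x_0.
With theta = 7/4, sigma = 4/3:
  Var(X_t) = (4/3)^2 * (1 - exp(-2*7/4 t)) / (2 * 7/4) = 32/63 - 32*exp(-7*t/2)/63.
As t -> infinity, exp(-2*7/4 t) -> 0, so the stationary variance is sigma^2 / (2 theta) = 32/63.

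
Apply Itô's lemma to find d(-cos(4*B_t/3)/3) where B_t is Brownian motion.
d(-cos(4*B_t/3)/3) = (8*cos(4*B_t/3)/27) dt + (4*sin(4*B_t/3)/9) dB_t

Itô's formula for f(B_t) gives d f(B_t) = f'(B_t) dB_t + (1/2) f''(B_t) dt. Compute derivatives of f(x) = -cos(4*x/3)/3:
  f'(x)  = 4*sin(4*x/3)/9
  f''(x) = 16*cos(4*x/3)/27
Substitute x = B_t and multiply the f'' term by 1/2:
  drift     = (1/2) * (16*cos(4*x/3)/27) evaluated at B_t = 8*cos(4*B_t/3)/27
  diffusion = (4*sin(4*x/3)/9) evaluated at B_t = 4*sin(4*B_t/3)/9
Therefore d(-cos(4*B_t/3)/3) = (8*cos(4*B_t/3)/27) dt + (4*sin(4*B_t/3)/9) dB_t.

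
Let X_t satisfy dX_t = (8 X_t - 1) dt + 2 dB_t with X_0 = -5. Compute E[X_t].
E[X_t] = 1/8 - 41*exp(8*t)/8

Taking expectations and using E[dB_t] = 0, the mean m(t) = E[X_t] satisfies the ODE m'(t) = a m(t) + b with m(0) = x_0. With a = 8, b = -1, x_0 = -5, the solution is
  m(t) = x_0 * exp(a t) + (b/a) * (exp(a t) - 1)
       = (-5) * exp(8 t) + ((-1)/8) * (exp(8 t) - 1)
       = 1/8 - 41*exp(8*t)/8.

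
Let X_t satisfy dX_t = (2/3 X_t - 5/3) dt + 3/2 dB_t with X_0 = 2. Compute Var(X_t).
Var(X_t) = 27*exp(4*t/3)/16 - 27/16

The variance V(t) = Var(X_t) satisfies V'(t) = 2 a V(t) + c^2 with V(0) = 0 (drift coefficient is linear in X, diffusion is constant). With a = 2/3, c = 3/2, the solution is
  V(t) = (c^2 / (2 a)) * (exp(2 a t) - 1)
       = ((3/2)^2 / (2*(2/3))) * (exp((4/3) t) - 1)
       = 27*exp(4*t/3)/16 - 27/16.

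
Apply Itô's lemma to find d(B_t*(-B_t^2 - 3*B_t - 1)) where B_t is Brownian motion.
d(B_t*(-B_t^2 - 3*B_t - 1)) = (-3*B_t - 3) dt + (-3*B_t^2 - 6*B_t - 1) dB_t

Itô's formula for f(B_t) gives d f(B_t) = f'(B_t) dB_t + (1/2) f''(B_t) dt. Compute derivatives of f(x) = x*(-x^2 - 3*x - 1):
  f'(x)  = -3*x^2 - 6*x - 1
  f''(x) = -6*x - 6
Substitute x = B_t and multiply the f'' term by 1/2:
  drift     = (1/2) * (-6*x - 6) evaluated at B_t = -3*B_t - 3
  diffusion = (-3*x^2 - 6*x - 1) evaluated at B_t = -3*B_t^2 - 6*B_t - 1
Therefore d(B_t*(-B_t^2 - 3*B_t - 1)) = (-3*B_t - 3) dt + (-3*B_t^2 - 6*B_t - 1) dB_t.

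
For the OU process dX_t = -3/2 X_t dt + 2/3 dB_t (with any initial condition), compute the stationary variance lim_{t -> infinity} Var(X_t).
lim Var(X_t) = 4/27

The OU SDE dX = -theta X dt + sigma dB admits the integrating factor exp(theta t): d(exp(theta t) X_t) = sigma exp(theta t) dB_t. Integrating from 0 to t gives X_t = x_0 * exp(-theta t) + sigma * int_0^t exp(-theta (t-s)) dB_s for any initial x_0. The Itô integral has variance (by the Itô isometry) sigma^2 * int_0^t exp(-2 theta (t - s)) ds = sigma^2 * (1 - exp(-2 theta t)) / (2 theta), independent of x_0.
With theta = 3/2, sigma = 2/3:
  Var(X_t) = (2/3)^2 * (1 - exp(-2*3/2 t)) / (2 * 3/2) = 4/27 - 4*exp(-3*t)/27.
As t -> infinity, exp(-2*3/2 t) -> 0, so the stationary variance is sigma^2 / (2 theta) = 4/27.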